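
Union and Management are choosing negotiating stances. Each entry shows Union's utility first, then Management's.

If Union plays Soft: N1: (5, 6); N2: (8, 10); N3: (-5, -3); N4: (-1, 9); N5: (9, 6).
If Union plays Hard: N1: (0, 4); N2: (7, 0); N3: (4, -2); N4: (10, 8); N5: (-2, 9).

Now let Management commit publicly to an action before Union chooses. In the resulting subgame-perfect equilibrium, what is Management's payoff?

10

Union best-responds to each possible Management move:
- N1 → Union plays Soft (best of 5, 0); Management gets 6.
- N2 → Union plays Soft (best of 8, 7); Management gets 10.
- N3 → Union plays Hard (best of -5, 4); Management gets -2.
- N4 → Union plays Hard (best of -1, 10); Management gets 8.
- N5 → Union plays Soft (best of 9, -2); Management gets 6.
Among 6, 10, -2, 8, 6, the best is 10 at N2. Subgame-perfect outcome: (Soft, N2) with payoffs (8, 10).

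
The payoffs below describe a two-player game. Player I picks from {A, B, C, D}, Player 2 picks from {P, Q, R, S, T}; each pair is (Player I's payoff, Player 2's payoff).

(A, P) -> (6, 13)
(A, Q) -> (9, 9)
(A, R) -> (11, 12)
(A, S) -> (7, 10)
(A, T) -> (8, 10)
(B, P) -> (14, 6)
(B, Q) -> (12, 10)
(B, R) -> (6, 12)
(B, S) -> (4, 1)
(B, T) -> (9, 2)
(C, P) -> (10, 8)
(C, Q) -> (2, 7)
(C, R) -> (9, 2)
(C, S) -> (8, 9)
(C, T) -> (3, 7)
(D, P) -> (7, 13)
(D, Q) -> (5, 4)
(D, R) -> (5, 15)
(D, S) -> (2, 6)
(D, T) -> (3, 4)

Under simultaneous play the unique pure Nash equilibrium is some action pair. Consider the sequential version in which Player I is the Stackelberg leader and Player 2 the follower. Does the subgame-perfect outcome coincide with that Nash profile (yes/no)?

yes

Solve by backward induction (Player I leads).
- A → Player 2 plays P (best of 13, 9, 12, 10, 10); Player I gets 6.
- B → Player 2 plays R (best of 6, 10, 12, 1, 2); Player I gets 6.
- C → Player 2 plays S (best of 8, 7, 2, 9, 7); Player I gets 8.
- D → Player 2 plays R (best of 13, 4, 15, 6, 4); Player I gets 5.
Maximizing over 6, 6, 8, 5, Player I chooses C. Subgame-perfect outcome: (C, S) with payoffs (8, 9).
Now find the simultaneous Nash equilibrium.
Player I's best replies: P→B; Q→B; R→A; S→C; T→B.
Player 2's best replies: A→P; B→R; C→S; D→R.
Only (C, S) has each player best-responding; Nash payoffs (8, 9).
Sequential outcome (C, S) coincides with the Nash profile (C, S).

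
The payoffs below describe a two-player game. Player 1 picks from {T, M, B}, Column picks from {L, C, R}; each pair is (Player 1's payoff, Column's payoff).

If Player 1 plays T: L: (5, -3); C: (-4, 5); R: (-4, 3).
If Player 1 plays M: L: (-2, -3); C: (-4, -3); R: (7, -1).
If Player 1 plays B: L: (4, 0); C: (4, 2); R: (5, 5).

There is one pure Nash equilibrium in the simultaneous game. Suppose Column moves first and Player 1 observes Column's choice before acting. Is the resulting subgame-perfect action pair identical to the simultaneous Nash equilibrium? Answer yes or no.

Backward induction with Column moving first.
- L → Player 1 plays T (best of 5, -2, 4); Column gets -3.
- C → Player 1 plays B (best of -4, -4, 4); Column gets 2.
- R → Player 1 plays M (best of -4, 7, 5); Column gets -1.
Maximizing over -3, 2, -1, Column chooses C. Subgame-perfect outcome: (B, C) with payoffs (4, 2).
For the simultaneous game, intersect best replies.
Player 1's best replies: L→T; C→B; R→M.
Column's best replies: T→C; M→R; B→R.
Only (M, R) has each player best-responding; Nash payoffs (7, -1).
Sequential outcome (B, C) differs from the Nash profile (M, R).

no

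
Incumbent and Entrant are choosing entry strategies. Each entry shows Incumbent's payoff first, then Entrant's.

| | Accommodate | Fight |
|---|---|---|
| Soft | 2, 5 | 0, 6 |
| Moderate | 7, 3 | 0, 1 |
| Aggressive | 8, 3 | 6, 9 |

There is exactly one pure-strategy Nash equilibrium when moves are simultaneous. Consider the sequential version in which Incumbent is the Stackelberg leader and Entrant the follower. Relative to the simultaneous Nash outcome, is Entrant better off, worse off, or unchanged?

Work backward from Entrant's decision.
- Soft → Entrant plays Fight (best of 5, 6); Incumbent gets 0.
- Moderate → Entrant plays Accommodate (best of 3, 1); Incumbent gets 7.
- Aggressive → Entrant plays Fight (best of 3, 9); Incumbent gets 6.
Among 0, 7, 6, the best is 7 at Moderate. Subgame-perfect outcome: (Moderate, Accommodate) with payoffs (7, 3).
For the simultaneous game, intersect best replies.
Incumbent's best replies: Accommodate→Aggressive; Fight→Aggressive.
Entrant's best replies: Soft→Fight; Moderate→Accommodate; Aggressive→Fight.
The unique mutual best reply is (Aggressive, Fight), giving (6, 9).
Entrant earns 3 sequentially versus 9 at the Nash outcome: worse off.

worse off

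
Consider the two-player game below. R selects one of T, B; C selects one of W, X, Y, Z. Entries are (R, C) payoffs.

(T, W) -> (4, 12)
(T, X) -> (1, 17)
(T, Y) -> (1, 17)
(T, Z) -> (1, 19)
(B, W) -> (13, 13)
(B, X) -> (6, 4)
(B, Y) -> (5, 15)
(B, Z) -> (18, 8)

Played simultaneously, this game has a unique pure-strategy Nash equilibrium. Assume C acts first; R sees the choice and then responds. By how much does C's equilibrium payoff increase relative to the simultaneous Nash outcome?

0

Work backward from R's decision.
- W: BR = B, leader payoff 13.
- X: BR = B, leader payoff 4.
- Y: BR = B, leader payoff 15.
- Z: BR = B, leader payoff 8.
C's induced payoffs are 13, 4, 15, 8, so C commits to Y. Subgame-perfect outcome: (B, Y) with payoffs (5, 15).
Under simultaneous play:
R's best replies: W→B; X→B; Y→B; Z→B.
C's best replies: T→Z; B→Y.
Only (B, Y) has each player best-responding; Nash payoffs (5, 15).
C's commitment gain: 15 − 15 = 0.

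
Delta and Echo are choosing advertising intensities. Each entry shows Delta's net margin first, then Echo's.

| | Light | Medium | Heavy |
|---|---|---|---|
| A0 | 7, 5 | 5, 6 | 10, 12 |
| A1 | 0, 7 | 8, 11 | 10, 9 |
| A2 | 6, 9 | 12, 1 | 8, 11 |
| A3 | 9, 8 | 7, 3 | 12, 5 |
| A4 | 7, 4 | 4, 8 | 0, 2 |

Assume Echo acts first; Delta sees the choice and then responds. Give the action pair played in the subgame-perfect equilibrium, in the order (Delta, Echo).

Delta best-responds to each possible Echo move:
- Light: BR = A3, leader payoff 8.
- Medium: BR = A2, leader payoff 1.
- Heavy: BR = A3, leader payoff 5.
Among 8, 1, 5, the best is 8 at Light. Subgame-perfect outcome: (A3, Light) with payoffs (9, 8).

(A3, Light)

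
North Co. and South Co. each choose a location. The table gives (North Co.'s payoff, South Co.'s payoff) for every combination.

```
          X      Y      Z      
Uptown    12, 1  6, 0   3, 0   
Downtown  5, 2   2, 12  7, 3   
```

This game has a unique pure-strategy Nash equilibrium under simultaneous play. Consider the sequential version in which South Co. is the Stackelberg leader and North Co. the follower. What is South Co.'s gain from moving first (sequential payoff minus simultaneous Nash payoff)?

2

Solve by backward induction (South Co. leads).
- X: BR = Uptown, leader payoff 1.
- Y: BR = Uptown, leader payoff 0.
- Z: BR = Downtown, leader payoff 3.
Maximizing over 1, 0, 3, South Co. chooses Z. Subgame-perfect outcome: (Downtown, Z) with payoffs (7, 3).
Under simultaneous play:
North Co.'s best replies: X→Uptown; Y→Uptown; Z→Downtown.
South Co.'s best replies: Uptown→X; Downtown→Y.
Only (Uptown, X) has each player best-responding; Nash payoffs (12, 1).
South Co.'s commitment gain: 3 − 1 = 2.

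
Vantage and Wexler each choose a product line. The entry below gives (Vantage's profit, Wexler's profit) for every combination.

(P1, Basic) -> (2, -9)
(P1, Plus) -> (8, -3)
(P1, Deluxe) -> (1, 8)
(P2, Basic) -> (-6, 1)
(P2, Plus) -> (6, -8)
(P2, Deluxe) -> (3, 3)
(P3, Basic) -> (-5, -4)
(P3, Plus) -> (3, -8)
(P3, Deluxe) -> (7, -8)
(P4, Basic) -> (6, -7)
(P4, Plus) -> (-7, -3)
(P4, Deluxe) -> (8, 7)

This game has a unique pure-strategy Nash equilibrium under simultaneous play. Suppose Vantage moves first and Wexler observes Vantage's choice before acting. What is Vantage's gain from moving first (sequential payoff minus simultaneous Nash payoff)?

Wexler best-responds to each possible Vantage move:
- P1: Wexler compares -9, -3, 8 and picks Deluxe; Vantage would get 1.
- P2: Wexler compares 1, -8, 3 and picks Deluxe; Vantage would get 3.
- P3: Wexler compares -4, -8, -8 and picks Basic; Vantage would get -5.
- P4: Wexler compares -7, -3, 7 and picks Deluxe; Vantage would get 8.
Maximizing over 1, 3, -5, 8, Vantage chooses P4. Subgame-perfect outcome: (P4, Deluxe) with payoffs (8, 7).
For the simultaneous game, intersect best replies.
Vantage's best replies: Basic→P4; Plus→P1; Deluxe→P4.
Wexler's best replies: P1→Deluxe; P2→Deluxe; P3→Basic; P4→Deluxe.
Only (P4, Deluxe) has each player best-responding; Nash payoffs (8, 7).
Vantage's commitment gain: 8 − 8 = 0.

0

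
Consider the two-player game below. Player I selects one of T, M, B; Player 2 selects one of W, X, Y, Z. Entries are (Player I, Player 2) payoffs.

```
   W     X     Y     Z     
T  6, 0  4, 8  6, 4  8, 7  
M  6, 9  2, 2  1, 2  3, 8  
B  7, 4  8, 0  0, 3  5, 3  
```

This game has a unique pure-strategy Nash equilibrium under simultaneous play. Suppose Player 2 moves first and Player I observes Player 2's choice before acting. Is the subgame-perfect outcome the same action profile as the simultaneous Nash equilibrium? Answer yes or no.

Work backward from Player I's decision.
- W: BR = B, leader payoff 4.
- X: BR = B, leader payoff 0.
- Y: BR = T, leader payoff 4.
- Z: BR = T, leader payoff 7.
Among 4, 0, 4, 7, the best is 7 at Z. Subgame-perfect outcome: (T, Z) with payoffs (8, 7).
Under simultaneous play:
Player I's best replies: W→B; X→B; Y→T; Z→T.
Player 2's best replies: T→X; M→W; B→W.
Only (B, W) has each player best-responding; Nash payoffs (7, 4).
Sequential outcome (T, Z) differs from the Nash profile (B, W).

no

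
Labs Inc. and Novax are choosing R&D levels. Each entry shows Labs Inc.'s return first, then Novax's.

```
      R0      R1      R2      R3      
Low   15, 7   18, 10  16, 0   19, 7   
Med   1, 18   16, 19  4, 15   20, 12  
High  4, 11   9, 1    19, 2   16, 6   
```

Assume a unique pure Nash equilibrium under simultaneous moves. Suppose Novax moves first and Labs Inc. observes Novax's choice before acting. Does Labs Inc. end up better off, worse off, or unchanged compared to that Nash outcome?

Solve by backward induction (Novax leads).
- R0: Labs Inc. compares 15, 1, 4 and picks Low; Novax would get 7.
- R1: Labs Inc. compares 18, 16, 9 and picks Low; Novax would get 10.
- R2: Labs Inc. compares 16, 4, 19 and picks High; Novax would get 2.
- R3: Labs Inc. compares 19, 20, 16 and picks Med; Novax would get 12.
Maximizing over 7, 10, 2, 12, Novax chooses R3. Subgame-perfect outcome: (Med, R3) with payoffs (20, 12).
Under simultaneous play:
Labs Inc.'s best replies: R0→Low; R1→Low; R2→High; R3→Med.
Novax's best replies: Low→R1; Med→R1; High→R0.
The unique mutual best reply is (Low, R1), giving (18, 10).
Labs Inc. earns 20 sequentially versus 18 at the Nash outcome: better off.

better off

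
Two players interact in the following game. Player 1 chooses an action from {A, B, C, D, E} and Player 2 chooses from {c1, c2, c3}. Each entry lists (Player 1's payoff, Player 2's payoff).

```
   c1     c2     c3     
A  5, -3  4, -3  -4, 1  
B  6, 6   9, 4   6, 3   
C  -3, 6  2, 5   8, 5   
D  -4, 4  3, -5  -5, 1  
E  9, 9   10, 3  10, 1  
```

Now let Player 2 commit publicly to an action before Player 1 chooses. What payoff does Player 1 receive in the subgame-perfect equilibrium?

9

Backward induction with Player 2 moving first.
- c1 → Player 1 plays E (best of 5, 6, -3, -4, 9); Player 2 gets 9.
- c2 → Player 1 plays E (best of 4, 9, 2, 3, 10); Player 2 gets 3.
- c3 → Player 1 plays E (best of -4, 6, 8, -5, 10); Player 2 gets 1.
Among 9, 3, 1, the best is 9 at c1. Subgame-perfect outcome: (E, c1) with payoffs (9, 9).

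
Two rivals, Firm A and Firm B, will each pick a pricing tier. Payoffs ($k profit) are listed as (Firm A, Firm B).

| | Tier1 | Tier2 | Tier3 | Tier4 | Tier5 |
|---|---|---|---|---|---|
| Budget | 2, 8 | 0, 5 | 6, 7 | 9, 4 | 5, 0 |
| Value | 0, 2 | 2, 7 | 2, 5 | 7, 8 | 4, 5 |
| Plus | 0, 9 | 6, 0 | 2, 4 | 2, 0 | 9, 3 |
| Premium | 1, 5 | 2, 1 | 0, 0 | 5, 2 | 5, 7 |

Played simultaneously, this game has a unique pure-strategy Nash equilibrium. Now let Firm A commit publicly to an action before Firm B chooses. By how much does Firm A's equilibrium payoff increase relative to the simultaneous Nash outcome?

5

Work backward from Firm B's decision.
- Budget → Firm B plays Tier1 (best of 8, 5, 7, 4, 0); Firm A gets 2.
- Value → Firm B plays Tier4 (best of 2, 7, 5, 8, 5); Firm A gets 7.
- Plus → Firm B plays Tier1 (best of 9, 0, 4, 0, 3); Firm A gets 0.
- Premium → Firm B plays Tier5 (best of 5, 1, 0, 2, 7); Firm A gets 5.
Among 2, 7, 0, 5, the best is 7 at Value. Subgame-perfect outcome: (Value, Tier4) with payoffs (7, 8).
For the simultaneous game, intersect best replies.
Firm A's best replies: Tier1→Budget; Tier2→Plus; Tier3→Budget; Tier4→Budget; Tier5→Plus.
Firm B's best replies: Budget→Tier1; Value→Tier4; Plus→Tier1; Premium→Tier5.
The unique mutual best reply is (Budget, Tier1), giving (2, 8).
Firm A's commitment gain: 7 − 2 = 5.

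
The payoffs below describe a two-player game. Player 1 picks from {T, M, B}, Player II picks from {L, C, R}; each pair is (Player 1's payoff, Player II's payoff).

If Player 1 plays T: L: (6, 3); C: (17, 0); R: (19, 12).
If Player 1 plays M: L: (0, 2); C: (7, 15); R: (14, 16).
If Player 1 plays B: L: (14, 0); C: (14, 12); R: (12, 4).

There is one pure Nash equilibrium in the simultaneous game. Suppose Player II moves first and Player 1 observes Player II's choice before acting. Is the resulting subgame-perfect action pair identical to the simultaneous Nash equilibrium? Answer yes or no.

Player 1 best-responds to each possible Player II move:
- L: BR = B, leader payoff 0.
- C: BR = T, leader payoff 0.
- R: BR = T, leader payoff 12.
Among 0, 0, 12, the best is 12 at R. Subgame-perfect outcome: (T, R) with payoffs (19, 12).
For the simultaneous game, intersect best replies.
Player 1's best replies: L→B; C→T; R→T.
Player II's best replies: T→R; M→R; B→C.
Only (T, R) has each player best-responding; Nash payoffs (19, 12).
Sequential outcome (T, R) coincides with the Nash profile (T, R).

yes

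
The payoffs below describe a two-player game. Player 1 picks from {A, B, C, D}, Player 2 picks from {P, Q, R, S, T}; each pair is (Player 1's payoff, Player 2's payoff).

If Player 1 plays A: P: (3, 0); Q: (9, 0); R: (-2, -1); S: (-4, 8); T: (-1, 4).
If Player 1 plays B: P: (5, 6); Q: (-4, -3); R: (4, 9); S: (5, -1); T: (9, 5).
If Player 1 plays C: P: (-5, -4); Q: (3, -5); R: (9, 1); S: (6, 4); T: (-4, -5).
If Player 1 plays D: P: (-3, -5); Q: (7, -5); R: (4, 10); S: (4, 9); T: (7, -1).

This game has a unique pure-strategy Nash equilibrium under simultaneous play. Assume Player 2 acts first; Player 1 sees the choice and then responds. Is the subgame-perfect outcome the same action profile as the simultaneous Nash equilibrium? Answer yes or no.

no

Backward induction with Player 2 moving first.
- P: BR = B, leader payoff 6.
- Q: BR = A, leader payoff 0.
- R: BR = C, leader payoff 1.
- S: BR = C, leader payoff 4.
- T: BR = B, leader payoff 5.
Maximizing over 6, 0, 1, 4, 5, Player 2 chooses P. Subgame-perfect outcome: (B, P) with payoffs (5, 6).
For the simultaneous game, intersect best replies.
Player 1's best replies: P→B; Q→A; R→C; S→C; T→B.
Player 2's best replies: A→S; B→R; C→S; D→R.
Only (C, S) has each player best-responding; Nash payoffs (6, 4).
Sequential outcome (B, P) differs from the Nash profile (C, S).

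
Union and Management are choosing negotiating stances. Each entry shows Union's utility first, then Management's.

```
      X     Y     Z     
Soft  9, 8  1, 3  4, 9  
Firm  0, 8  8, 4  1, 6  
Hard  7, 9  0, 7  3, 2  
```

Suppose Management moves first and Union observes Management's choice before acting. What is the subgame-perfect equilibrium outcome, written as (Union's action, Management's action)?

(Soft, Z)

Backward induction with Management moving first.
- X: Union compares 9, 0, 7 and picks Soft; Management would get 8.
- Y: Union compares 1, 8, 0 and picks Firm; Management would get 4.
- Z: Union compares 4, 1, 3 and picks Soft; Management would get 9.
Maximizing over 8, 4, 9, Management chooses Z. Subgame-perfect outcome: (Soft, Z) with payoffs (4, 9).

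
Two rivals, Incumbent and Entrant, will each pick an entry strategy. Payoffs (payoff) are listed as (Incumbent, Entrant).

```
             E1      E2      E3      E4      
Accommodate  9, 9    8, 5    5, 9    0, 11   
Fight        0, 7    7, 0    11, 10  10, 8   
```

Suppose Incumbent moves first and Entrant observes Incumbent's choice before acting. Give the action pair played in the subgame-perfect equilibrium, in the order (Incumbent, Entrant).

Solve by backward induction (Incumbent leads).
- Accommodate: Entrant compares 9, 5, 9, 11 and picks E4; Incumbent would get 0.
- Fight: Entrant compares 7, 0, 10, 8 and picks E3; Incumbent would get 11.
Maximizing over 0, 11, Incumbent chooses Fight. Subgame-perfect outcome: (Fight, E3) with payoffs (11, 10).

(Fight, E3)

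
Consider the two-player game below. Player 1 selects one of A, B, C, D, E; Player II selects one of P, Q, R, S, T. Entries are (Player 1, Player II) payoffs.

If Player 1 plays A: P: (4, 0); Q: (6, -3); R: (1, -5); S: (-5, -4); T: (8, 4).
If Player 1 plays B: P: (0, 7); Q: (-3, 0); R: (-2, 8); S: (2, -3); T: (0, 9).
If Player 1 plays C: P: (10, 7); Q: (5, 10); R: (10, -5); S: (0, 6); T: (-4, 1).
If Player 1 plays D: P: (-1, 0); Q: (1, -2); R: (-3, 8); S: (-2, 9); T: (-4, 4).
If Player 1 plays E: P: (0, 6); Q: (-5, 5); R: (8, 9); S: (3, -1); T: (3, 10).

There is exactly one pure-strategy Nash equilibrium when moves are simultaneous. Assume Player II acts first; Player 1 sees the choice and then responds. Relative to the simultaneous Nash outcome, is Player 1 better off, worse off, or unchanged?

better off

Solve by backward induction (Player II leads).
- P: BR = C, leader payoff 7.
- Q: BR = A, leader payoff -3.
- R: BR = C, leader payoff -5.
- S: BR = E, leader payoff -1.
- T: BR = A, leader payoff 4.
Maximizing over 7, -3, -5, -1, 4, Player II chooses P. Subgame-perfect outcome: (C, P) with payoffs (10, 7).
Now find the simultaneous Nash equilibrium.
Player 1's best replies: P→C; Q→A; R→C; S→E; T→A.
Player II's best replies: A→T; B→T; C→Q; D→S; E→T.
The unique mutual best reply is (A, T), giving (8, 4).
Player 1 earns 10 sequentially versus 8 at the Nash outcome: better off.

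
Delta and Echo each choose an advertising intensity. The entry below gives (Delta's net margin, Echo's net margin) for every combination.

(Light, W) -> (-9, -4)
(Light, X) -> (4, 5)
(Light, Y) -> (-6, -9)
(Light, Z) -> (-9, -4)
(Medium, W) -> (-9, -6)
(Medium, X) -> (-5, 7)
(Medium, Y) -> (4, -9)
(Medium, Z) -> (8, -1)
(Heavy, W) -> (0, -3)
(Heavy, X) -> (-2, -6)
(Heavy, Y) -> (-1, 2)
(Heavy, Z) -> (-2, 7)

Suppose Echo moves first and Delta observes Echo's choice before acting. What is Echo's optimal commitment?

X

Solve by backward induction (Echo leads).
- W → Delta plays Heavy (best of -9, -9, 0); Echo gets -3.
- X → Delta plays Light (best of 4, -5, -2); Echo gets 5.
- Y → Delta plays Medium (best of -6, 4, -1); Echo gets -9.
- Z → Delta plays Medium (best of -9, 8, -2); Echo gets -1.
Among -3, 5, -9, -1, the best is 5 at X. Subgame-perfect outcome: (Light, X) with payoffs (4, 5).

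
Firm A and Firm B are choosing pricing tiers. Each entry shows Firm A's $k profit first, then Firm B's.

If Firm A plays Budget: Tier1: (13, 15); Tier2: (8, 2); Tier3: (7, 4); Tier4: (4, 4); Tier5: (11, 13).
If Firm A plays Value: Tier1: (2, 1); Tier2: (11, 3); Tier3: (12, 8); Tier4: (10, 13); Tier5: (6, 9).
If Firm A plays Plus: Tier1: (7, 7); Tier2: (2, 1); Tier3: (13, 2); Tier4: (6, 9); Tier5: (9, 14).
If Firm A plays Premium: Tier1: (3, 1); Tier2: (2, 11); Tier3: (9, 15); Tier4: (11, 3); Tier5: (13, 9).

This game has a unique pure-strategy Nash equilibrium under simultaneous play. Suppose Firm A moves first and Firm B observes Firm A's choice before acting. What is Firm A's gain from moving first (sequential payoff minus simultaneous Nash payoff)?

0

Work backward from Firm B's decision.
- Budget: Firm B compares 15, 2, 4, 4, 13 and picks Tier1; Firm A would get 13.
- Value: Firm B compares 1, 3, 8, 13, 9 and picks Tier4; Firm A would get 10.
- Plus: Firm B compares 7, 1, 2, 9, 14 and picks Tier5; Firm A would get 9.
- Premium: Firm B compares 1, 11, 15, 3, 9 and picks Tier3; Firm A would get 9.
Maximizing over 13, 10, 9, 9, Firm A chooses Budget. Subgame-perfect outcome: (Budget, Tier1) with payoffs (13, 15).
Now find the simultaneous Nash equilibrium.
Firm A's best replies: Tier1→Budget; Tier2→Value; Tier3→Plus; Tier4→Premium; Tier5→Premium.
Firm B's best replies: Budget→Tier1; Value→Tier4; Plus→Tier5; Premium→Tier3.
Only (Budget, Tier1) has each player best-responding; Nash payoffs (13, 15).
Firm A's commitment gain: 13 − 13 = 0.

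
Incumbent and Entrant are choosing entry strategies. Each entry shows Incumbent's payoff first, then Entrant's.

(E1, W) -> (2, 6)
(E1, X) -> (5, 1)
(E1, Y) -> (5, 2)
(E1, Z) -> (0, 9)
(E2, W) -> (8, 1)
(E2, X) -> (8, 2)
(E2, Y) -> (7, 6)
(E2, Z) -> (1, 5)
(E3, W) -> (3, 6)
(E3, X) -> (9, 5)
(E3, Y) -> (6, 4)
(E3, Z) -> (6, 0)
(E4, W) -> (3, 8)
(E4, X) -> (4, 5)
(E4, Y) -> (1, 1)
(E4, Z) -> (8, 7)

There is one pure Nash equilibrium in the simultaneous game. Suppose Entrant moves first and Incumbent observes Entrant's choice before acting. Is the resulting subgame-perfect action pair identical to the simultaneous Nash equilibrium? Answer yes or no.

Work backward from Incumbent's decision.
- W: BR = E2, leader payoff 1.
- X: BR = E3, leader payoff 5.
- Y: BR = E2, leader payoff 6.
- Z: BR = E4, leader payoff 7.
Entrant's induced payoffs are 1, 5, 6, 7, so Entrant commits to Z. Subgame-perfect outcome: (E4, Z) with payoffs (8, 7).
Now find the simultaneous Nash equilibrium.
Incumbent's best replies: W→E2; X→E3; Y→E2; Z→E4.
Entrant's best replies: E1→Z; E2→Y; E3→W; E4→W.
The unique mutual best reply is (E2, Y), giving (7, 6).
Sequential outcome (E4, Z) differs from the Nash profile (E2, Y).

no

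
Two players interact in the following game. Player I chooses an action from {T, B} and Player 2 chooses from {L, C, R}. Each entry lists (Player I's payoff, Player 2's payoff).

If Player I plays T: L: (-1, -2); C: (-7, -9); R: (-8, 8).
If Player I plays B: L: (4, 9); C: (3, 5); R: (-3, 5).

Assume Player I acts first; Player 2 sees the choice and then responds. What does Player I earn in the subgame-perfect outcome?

4

Work backward from Player 2's decision.
- T → Player 2 plays R (best of -2, -9, 8); Player I gets -8.
- B → Player 2 plays L (best of 9, 5, 5); Player I gets 4.
Maximizing over -8, 4, Player I chooses B. Subgame-perfect outcome: (B, L) with payoffs (4, 9).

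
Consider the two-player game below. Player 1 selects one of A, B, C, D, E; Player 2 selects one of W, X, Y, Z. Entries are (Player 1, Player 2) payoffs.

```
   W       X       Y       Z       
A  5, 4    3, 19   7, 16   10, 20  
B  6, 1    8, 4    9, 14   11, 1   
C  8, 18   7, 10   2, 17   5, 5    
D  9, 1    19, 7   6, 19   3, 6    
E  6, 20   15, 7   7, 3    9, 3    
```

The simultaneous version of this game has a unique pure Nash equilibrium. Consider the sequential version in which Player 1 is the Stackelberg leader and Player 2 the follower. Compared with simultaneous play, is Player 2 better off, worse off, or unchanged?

better off

Work backward from Player 2's decision.
- A: BR = Z, leader payoff 10.
- B: BR = Y, leader payoff 9.
- C: BR = W, leader payoff 8.
- D: BR = Y, leader payoff 6.
- E: BR = W, leader payoff 6.
Among 10, 9, 8, 6, 6, the best is 10 at A. Subgame-perfect outcome: (A, Z) with payoffs (10, 20).
For the simultaneous game, intersect best replies.
Player 1's best replies: W→D; X→D; Y→B; Z→B.
Player 2's best replies: A→Z; B→Y; C→W; D→Y; E→W.
The unique mutual best reply is (B, Y), giving (9, 14).
Player 2 earns 20 sequentially versus 14 at the Nash outcome: better off.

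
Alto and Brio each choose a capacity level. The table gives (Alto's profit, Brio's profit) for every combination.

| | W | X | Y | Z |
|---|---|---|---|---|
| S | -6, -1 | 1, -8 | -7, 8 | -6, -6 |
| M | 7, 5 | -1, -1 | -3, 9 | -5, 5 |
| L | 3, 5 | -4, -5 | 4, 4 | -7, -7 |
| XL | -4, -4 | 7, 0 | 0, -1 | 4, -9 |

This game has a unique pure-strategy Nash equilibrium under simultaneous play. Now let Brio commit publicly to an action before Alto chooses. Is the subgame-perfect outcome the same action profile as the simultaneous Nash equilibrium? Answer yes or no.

Alto best-responds to each possible Brio move:
- W: BR = M, leader payoff 5.
- X: BR = XL, leader payoff 0.
- Y: BR = L, leader payoff 4.
- Z: BR = XL, leader payoff -9.
Brio's induced payoffs are 5, 0, 4, -9, so Brio commits to W. Subgame-perfect outcome: (M, W) with payoffs (7, 5).
For the simultaneous game, intersect best replies.
Alto's best replies: W→M; X→XL; Y→L; Z→XL.
Brio's best replies: S→Y; M→Y; L→W; XL→X.
Only (XL, X) has each player best-responding; Nash payoffs (7, 0).
Sequential outcome (M, W) differs from the Nash profile (XL, X).

no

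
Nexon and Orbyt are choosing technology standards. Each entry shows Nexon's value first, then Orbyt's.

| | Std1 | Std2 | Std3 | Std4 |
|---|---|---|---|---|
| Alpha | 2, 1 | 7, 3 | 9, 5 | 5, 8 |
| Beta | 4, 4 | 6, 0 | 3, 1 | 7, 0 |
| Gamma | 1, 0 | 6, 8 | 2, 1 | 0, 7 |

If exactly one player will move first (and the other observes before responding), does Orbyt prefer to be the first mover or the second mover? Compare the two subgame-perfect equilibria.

second

If Nexon leads: Orbyt's best replies are Alpha→Std4, Beta→Std1, Gamma→Std2; Nexon's induced payoffs 5, 4, 6; outcome (Gamma, Std2), payoffs (6, 8).
If Orbyt leads: Nexon's best replies are Std1→Beta, Std2→Alpha, Std3→Alpha, Std4→Beta; Orbyt's induced payoffs 4, 3, 5, 0; outcome (Alpha, Std3), payoffs (9, 5).
Orbyt gets 5 moving first and 8 moving second, so Orbyt prefers to move second.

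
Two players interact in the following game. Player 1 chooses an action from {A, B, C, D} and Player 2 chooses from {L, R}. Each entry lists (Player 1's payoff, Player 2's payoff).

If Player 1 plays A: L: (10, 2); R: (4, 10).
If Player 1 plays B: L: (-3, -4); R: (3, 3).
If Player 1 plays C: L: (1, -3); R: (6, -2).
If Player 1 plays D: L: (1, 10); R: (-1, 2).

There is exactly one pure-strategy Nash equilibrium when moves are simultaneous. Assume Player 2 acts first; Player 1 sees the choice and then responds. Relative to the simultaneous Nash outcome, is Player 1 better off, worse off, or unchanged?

Player 1 best-responds to each possible Player 2 move:
- L: Player 1 compares 10, -3, 1, 1 and picks A; Player 2 would get 2.
- R: Player 1 compares 4, 3, 6, -1 and picks C; Player 2 would get -2.
Among 2, -2, the best is 2 at L. Subgame-perfect outcome: (A, L) with payoffs (10, 2).
Now find the simultaneous Nash equilibrium.
Player 1's best replies: L→A; R→C.
Player 2's best replies: A→R; B→R; C→R; D→L.
The unique mutual best reply is (C, R), giving (6, -2).
Player 1 earns 10 sequentially versus 6 at the Nash outcome: better off.

better off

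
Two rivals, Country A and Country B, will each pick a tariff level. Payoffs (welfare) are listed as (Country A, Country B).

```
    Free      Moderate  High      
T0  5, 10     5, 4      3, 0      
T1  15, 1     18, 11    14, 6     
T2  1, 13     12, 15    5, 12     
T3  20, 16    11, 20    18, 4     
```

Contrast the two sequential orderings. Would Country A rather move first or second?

If Country A leads: Country B's best replies are T0→Free, T1→Moderate, T2→Moderate, T3→Moderate; Country A's induced payoffs 5, 18, 12, 11; outcome (T1, Moderate), payoffs (18, 11).
If Country B leads: Country A's best replies are Free→T3, Moderate→T1, High→T3; Country B's induced payoffs 16, 11, 4; outcome (T3, Free), payoffs (20, 16).
Country A gets 18 moving first and 20 moving second, so Country A prefers to move second.

second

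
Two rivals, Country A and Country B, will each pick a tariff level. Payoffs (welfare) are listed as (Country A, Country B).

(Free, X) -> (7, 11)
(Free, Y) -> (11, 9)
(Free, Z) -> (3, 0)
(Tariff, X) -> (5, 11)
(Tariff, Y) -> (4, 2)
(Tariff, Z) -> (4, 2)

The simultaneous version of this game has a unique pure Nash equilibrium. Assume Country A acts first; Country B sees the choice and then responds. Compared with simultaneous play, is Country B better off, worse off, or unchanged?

unchanged

Backward induction with Country A moving first.
- Free: Country B compares 11, 9, 0 and picks X; Country A would get 7.
- Tariff: Country B compares 11, 2, 2 and picks X; Country A would get 5.
Country A's induced payoffs are 7, 5, so Country A commits to Free. Subgame-perfect outcome: (Free, X) with payoffs (7, 11).
For the simultaneous game, intersect best replies.
Country A's best replies: X→Free; Y→Free; Z→Tariff.
Country B's best replies: Free→X; Tariff→X.
The unique mutual best reply is (Free, X), giving (7, 11).
Country B earns 11 sequentially versus 11 at the Nash outcome: unchanged.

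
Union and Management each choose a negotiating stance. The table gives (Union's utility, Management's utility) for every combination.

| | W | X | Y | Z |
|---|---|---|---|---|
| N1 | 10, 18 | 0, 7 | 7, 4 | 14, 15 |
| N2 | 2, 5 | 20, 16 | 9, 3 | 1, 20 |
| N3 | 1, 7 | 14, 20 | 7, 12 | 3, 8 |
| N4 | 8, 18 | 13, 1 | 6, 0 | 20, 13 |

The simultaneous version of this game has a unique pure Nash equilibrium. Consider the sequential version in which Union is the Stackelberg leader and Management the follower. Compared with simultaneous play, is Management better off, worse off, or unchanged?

better off

Solve by backward induction (Union leads).
- N1: Management compares 18, 7, 4, 15 and picks W; Union would get 10.
- N2: Management compares 5, 16, 3, 20 and picks Z; Union would get 1.
- N3: Management compares 7, 20, 12, 8 and picks X; Union would get 14.
- N4: Management compares 18, 1, 0, 13 and picks W; Union would get 8.
Among 10, 1, 14, 8, the best is 14 at N3. Subgame-perfect outcome: (N3, X) with payoffs (14, 20).
For the simultaneous game, intersect best replies.
Union's best replies: W→N1; X→N2; Y→N2; Z→N4.
Management's best replies: N1→W; N2→Z; N3→X; N4→W.
The unique mutual best reply is (N1, W), giving (10, 18).
Management earns 20 sequentially versus 18 at the Nash outcome: better off.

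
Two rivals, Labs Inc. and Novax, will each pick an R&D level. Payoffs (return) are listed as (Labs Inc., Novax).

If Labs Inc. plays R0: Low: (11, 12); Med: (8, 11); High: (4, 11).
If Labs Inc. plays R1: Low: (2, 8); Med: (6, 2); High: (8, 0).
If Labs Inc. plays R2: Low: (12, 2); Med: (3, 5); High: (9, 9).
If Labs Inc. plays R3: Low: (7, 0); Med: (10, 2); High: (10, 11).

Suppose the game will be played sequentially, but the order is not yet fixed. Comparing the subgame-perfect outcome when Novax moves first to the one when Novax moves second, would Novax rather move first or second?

If Labs Inc. leads: Novax's best replies are R0→Low, R1→Low, R2→High, R3→High; Labs Inc.'s induced payoffs 11, 2, 9, 10; outcome (R0, Low), payoffs (11, 12).
If Novax leads: Labs Inc.'s best replies are Low→R2, Med→R3, High→R3; Novax's induced payoffs 2, 2, 11; outcome (R3, High), payoffs (10, 11).
Novax gets 11 moving first and 12 moving second, so Novax prefers to move second.

second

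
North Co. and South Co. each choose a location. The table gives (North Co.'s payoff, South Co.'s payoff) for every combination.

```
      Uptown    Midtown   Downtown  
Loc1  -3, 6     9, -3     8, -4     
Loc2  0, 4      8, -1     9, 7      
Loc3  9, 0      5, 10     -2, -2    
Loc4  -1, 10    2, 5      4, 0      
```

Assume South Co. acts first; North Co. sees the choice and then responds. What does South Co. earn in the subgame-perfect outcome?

Work backward from North Co.'s decision.
- Uptown: BR = Loc3, leader payoff 0.
- Midtown: BR = Loc1, leader payoff -3.
- Downtown: BR = Loc2, leader payoff 7.
Maximizing over 0, -3, 7, South Co. chooses Downtown. Subgame-perfect outcome: (Loc2, Downtown) with payoffs (9, 7).

7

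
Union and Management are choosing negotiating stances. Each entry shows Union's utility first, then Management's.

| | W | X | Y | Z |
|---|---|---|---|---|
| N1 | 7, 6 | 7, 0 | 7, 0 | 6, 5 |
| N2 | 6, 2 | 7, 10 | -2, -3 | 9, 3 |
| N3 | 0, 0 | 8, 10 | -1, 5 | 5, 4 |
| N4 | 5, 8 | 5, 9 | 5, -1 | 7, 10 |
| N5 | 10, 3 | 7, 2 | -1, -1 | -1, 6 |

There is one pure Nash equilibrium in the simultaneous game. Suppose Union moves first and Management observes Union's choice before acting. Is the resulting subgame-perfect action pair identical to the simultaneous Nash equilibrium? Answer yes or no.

yes

Management best-responds to each possible Union move:
- N1 → Management plays W (best of 6, 0, 0, 5); Union gets 7.
- N2 → Management plays X (best of 2, 10, -3, 3); Union gets 7.
- N3 → Management plays X (best of 0, 10, 5, 4); Union gets 8.
- N4 → Management plays Z (best of 8, 9, -1, 10); Union gets 7.
- N5 → Management plays Z (best of 3, 2, -1, 6); Union gets -1.
Maximizing over 7, 7, 8, 7, -1, Union chooses N3. Subgame-perfect outcome: (N3, X) with payoffs (8, 10).
For the simultaneous game, intersect best replies.
Union's best replies: W→N5; X→N3; Y→N1; Z→N2.
Management's best replies: N1→W; N2→X; N3→X; N4→Z; N5→Z.
Only (N3, X) has each player best-responding; Nash payoffs (8, 10).
Sequential outcome (N3, X) coincides with the Nash profile (N3, X).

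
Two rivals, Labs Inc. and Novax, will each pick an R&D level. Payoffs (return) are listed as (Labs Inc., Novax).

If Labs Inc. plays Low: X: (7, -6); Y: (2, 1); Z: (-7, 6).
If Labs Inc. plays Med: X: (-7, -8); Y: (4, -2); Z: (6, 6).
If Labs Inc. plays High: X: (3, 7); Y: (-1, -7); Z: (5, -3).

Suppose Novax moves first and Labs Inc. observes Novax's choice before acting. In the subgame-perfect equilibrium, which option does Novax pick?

Work backward from Labs Inc.'s decision.
- X → Labs Inc. plays Low (best of 7, -7, 3); Novax gets -6.
- Y → Labs Inc. plays Med (best of 2, 4, -1); Novax gets -2.
- Z → Labs Inc. plays Med (best of -7, 6, 5); Novax gets 6.
Novax's induced payoffs are -6, -2, 6, so Novax commits to Z. Subgame-perfect outcome: (Med, Z) with payoffs (6, 6).

Z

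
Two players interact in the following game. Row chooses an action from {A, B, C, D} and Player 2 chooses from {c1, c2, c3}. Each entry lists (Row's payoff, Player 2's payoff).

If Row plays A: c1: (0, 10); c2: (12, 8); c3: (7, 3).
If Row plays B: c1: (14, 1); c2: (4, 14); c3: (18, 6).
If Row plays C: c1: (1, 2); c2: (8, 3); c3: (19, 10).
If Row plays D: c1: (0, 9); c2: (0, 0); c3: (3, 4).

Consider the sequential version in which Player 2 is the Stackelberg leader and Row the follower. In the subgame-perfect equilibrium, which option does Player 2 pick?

c3

Row best-responds to each possible Player 2 move:
- c1: Row compares 0, 14, 1, 0 and picks B; Player 2 would get 1.
- c2: Row compares 12, 4, 8, 0 and picks A; Player 2 would get 8.
- c3: Row compares 7, 18, 19, 3 and picks C; Player 2 would get 10.
Among 1, 8, 10, the best is 10 at c3. Subgame-perfect outcome: (C, c3) with payoffs (19, 10).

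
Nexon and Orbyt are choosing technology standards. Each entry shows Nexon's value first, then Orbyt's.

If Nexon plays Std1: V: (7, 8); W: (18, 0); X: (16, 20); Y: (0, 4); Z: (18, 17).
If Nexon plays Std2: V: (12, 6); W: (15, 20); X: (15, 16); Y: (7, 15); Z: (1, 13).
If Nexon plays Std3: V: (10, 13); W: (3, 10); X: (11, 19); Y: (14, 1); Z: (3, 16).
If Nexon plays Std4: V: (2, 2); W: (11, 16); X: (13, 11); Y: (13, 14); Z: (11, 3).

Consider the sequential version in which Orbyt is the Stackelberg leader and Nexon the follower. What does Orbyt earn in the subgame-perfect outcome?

Work backward from Nexon's decision.
- V: Nexon compares 7, 12, 10, 2 and picks Std2; Orbyt would get 6.
- W: Nexon compares 18, 15, 3, 11 and picks Std1; Orbyt would get 0.
- X: Nexon compares 16, 15, 11, 13 and picks Std1; Orbyt would get 20.
- Y: Nexon compares 0, 7, 14, 13 and picks Std3; Orbyt would get 1.
- Z: Nexon compares 18, 1, 3, 11 and picks Std1; Orbyt would get 17.
Orbyt's induced payoffs are 6, 0, 20, 1, 17, so Orbyt commits to X. Subgame-perfect outcome: (Std1, X) with payoffs (16, 20).

20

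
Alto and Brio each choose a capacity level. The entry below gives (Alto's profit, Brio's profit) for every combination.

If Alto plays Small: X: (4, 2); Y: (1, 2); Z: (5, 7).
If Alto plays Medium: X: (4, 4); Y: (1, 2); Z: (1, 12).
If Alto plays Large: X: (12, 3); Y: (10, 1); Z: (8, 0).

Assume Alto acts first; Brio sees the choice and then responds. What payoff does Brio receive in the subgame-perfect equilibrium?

3

Solve by backward induction (Alto leads).
- Small: Brio compares 2, 2, 7 and picks Z; Alto would get 5.
- Medium: Brio compares 4, 2, 12 and picks Z; Alto would get 1.
- Large: Brio compares 3, 1, 0 and picks X; Alto would get 12.
Maximizing over 5, 1, 12, Alto chooses Large. Subgame-perfect outcome: (Large, X) with payoffs (12, 3).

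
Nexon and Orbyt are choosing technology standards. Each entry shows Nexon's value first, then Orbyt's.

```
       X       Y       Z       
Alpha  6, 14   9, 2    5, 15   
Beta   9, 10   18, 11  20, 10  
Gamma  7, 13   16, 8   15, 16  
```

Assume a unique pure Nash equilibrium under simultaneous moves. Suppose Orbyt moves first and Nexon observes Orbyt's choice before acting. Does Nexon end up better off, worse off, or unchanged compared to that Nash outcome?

unchanged

Backward induction with Orbyt moving first.
- X: BR = Beta, leader payoff 10.
- Y: BR = Beta, leader payoff 11.
- Z: BR = Beta, leader payoff 10.
Maximizing over 10, 11, 10, Orbyt chooses Y. Subgame-perfect outcome: (Beta, Y) with payoffs (18, 11).
Under simultaneous play:
Nexon's best replies: X→Beta; Y→Beta; Z→Beta.
Orbyt's best replies: Alpha→Z; Beta→Y; Gamma→Z.
Only (Beta, Y) has each player best-responding; Nash payoffs (18, 11).
Nexon earns 18 sequentially versus 18 at the Nash outcome: unchanged.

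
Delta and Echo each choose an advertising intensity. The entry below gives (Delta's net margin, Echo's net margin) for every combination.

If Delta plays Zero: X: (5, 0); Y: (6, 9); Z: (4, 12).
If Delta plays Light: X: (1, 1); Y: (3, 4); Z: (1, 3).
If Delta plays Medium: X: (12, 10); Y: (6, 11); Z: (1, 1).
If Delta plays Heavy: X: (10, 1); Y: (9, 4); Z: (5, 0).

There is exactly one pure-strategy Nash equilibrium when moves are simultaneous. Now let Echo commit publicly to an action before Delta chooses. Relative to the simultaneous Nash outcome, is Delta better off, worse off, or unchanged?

better off

Delta best-responds to each possible Echo move:
- X → Delta plays Medium (best of 5, 1, 12, 10); Echo gets 10.
- Y → Delta plays Heavy (best of 6, 3, 6, 9); Echo gets 4.
- Z → Delta plays Heavy (best of 4, 1, 1, 5); Echo gets 0.
Among 10, 4, 0, the best is 10 at X. Subgame-perfect outcome: (Medium, X) with payoffs (12, 10).
Under simultaneous play:
Delta's best replies: X→Medium; Y→Heavy; Z→Heavy.
Echo's best replies: Zero→Z; Light→Y; Medium→Y; Heavy→Y.
Only (Heavy, Y) has each player best-responding; Nash payoffs (9, 4).
Delta earns 12 sequentially versus 9 at the Nash outcome: better off.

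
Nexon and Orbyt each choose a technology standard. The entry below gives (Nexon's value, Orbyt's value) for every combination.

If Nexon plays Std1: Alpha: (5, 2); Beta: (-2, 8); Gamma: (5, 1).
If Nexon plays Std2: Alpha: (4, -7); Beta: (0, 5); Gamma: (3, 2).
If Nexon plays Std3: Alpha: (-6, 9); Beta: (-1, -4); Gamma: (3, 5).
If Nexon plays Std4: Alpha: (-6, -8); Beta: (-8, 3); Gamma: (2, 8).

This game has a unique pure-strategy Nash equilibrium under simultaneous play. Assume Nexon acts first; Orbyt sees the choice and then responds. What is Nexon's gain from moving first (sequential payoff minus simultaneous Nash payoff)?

Backward induction with Nexon moving first.
- Std1 → Orbyt plays Beta (best of 2, 8, 1); Nexon gets -2.
- Std2 → Orbyt plays Beta (best of -7, 5, 2); Nexon gets 0.
- Std3 → Orbyt plays Alpha (best of 9, -4, 5); Nexon gets -6.
- Std4 → Orbyt plays Gamma (best of -8, 3, 8); Nexon gets 2.
Maximizing over -2, 0, -6, 2, Nexon chooses Std4. Subgame-perfect outcome: (Std4, Gamma) with payoffs (2, 8).
Under simultaneous play:
Nexon's best replies: Alpha→Std1; Beta→Std2; Gamma→Std1.
Orbyt's best replies: Std1→Beta; Std2→Beta; Std3→Alpha; Std4→Gamma.
Only (Std2, Beta) has each player best-responding; Nash payoffs (0, 5).
Nexon's commitment gain: 2 − 0 = 2.

2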